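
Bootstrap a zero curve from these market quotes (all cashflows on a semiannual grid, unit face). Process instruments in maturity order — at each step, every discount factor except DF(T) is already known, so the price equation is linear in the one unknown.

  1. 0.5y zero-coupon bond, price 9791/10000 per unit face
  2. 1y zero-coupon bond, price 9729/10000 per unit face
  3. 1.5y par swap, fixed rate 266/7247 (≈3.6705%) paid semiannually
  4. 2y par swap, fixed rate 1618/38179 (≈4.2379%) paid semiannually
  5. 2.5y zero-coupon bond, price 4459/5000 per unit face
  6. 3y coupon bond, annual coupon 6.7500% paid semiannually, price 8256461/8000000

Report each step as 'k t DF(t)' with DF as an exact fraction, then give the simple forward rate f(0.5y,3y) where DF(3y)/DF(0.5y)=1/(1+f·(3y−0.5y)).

step 1 [0.5y] zero: DF = P = 9791/10000 ≈ 0.979100
step 2 [1y] zero: DF = P = 9729/10000 ≈ 0.972900
step 3 [1.5y] swap r/2=133/7247: DF=(1 − 133/7247·(0.979100+0.972900))/(1+133/7247) = 2367/2500 ≈ 0.946800
step 4 [2y] swap r/2=809/38179: DF=(1 − 809/38179·(0.979100+0.972900+0.946800))/(1+809/38179) = 9191/10000 ≈ 0.919100
step 5 [2.5y] zero: DF = P = 4459/5000 ≈ 0.891800
step 6 [3y] bond c/2=27/800: DF=(8256461/8000000 − 27/800·(0.979100+0.972900+0.946800+0.919100+0.891800))/(1+27/800) = 4223/5000 ≈ 0.844600

1 1/2 9791/10000
2 1 9729/10000
3 3/2 2367/2500
4 2 9191/10000
5 5/2 4459/5000
6 3 4223/5000
f(0.5y,3y) = ((9791/10000)/(4223/5000) − 1)/(5/2) = 269/4223 ≈ 6.3699%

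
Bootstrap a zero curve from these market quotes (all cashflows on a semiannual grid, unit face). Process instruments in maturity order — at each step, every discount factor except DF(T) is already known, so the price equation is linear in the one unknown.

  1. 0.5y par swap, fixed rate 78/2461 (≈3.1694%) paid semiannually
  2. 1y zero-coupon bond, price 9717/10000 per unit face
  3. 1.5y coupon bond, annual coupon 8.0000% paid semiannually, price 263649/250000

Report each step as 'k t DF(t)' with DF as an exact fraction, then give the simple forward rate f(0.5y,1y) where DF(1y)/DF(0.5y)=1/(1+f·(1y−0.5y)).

1 1/2 2461/2500
2 1 9717/10000
3 3/2 2347/2500
f(0.5y,1y) = ((2461/2500)/(9717/10000) − 1)/(1/2) = 254/9717 ≈ 2.6140%

step 1 [0.5y] swap r/2=39/2461: DF=(1 − 39/2461·(0))/(1+39/2461) = 2461/2500 ≈ 0.984400
step 2 [1y] zero: DF = P = 9717/10000 ≈ 0.971700
step 3 [1.5y] bond c/2=1/25: DF=(263649/250000 − 1/25·(0.984400+0.971700))/(1+1/25) = 2347/2500 ≈ 0.938800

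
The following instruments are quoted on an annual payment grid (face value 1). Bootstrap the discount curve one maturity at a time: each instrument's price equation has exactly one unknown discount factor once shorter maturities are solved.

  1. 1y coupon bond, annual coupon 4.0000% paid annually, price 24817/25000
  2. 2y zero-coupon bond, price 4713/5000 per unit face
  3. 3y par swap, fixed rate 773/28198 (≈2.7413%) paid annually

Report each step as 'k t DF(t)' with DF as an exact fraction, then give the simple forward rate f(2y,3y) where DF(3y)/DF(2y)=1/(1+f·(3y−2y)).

step 1 [1y] bond c/1=1/25: DF=(24817/25000 − 1/25·(0))/(1+1/25) = 1909/2000 ≈ 0.954500
step 2 [2y] zero: DF = P = 4713/5000 ≈ 0.942600
step 3 [3y] swap r/1=773/28198: DF=(1 − 773/28198·(0.954500+0.942600))/(1+773/28198) = 9227/10000 ≈ 0.922700

1 1 1909/2000
2 2 4713/5000
3 3 9227/10000
f(2y,3y) = ((4713/5000)/(9227/10000) − 1)/(1) = 199/9227 ≈ 2.1567%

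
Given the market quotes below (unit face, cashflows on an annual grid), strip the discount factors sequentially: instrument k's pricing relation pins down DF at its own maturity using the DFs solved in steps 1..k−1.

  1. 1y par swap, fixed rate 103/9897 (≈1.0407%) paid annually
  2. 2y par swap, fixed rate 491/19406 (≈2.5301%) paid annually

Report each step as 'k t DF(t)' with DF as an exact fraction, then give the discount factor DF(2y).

1 1 9897/10000
2 2 9509/10000
DF(2y) = 9509/10000 ≈ 0.950900

step 1 [1y] swap r/1=103/9897: DF=(1 − 103/9897·(0))/(1+103/9897) = 9897/10000 ≈ 0.989700
step 2 [2y] swap r/1=491/19406: DF=(1 − 491/19406·(0.989700))/(1+491/19406) = 9509/10000 ≈ 0.950900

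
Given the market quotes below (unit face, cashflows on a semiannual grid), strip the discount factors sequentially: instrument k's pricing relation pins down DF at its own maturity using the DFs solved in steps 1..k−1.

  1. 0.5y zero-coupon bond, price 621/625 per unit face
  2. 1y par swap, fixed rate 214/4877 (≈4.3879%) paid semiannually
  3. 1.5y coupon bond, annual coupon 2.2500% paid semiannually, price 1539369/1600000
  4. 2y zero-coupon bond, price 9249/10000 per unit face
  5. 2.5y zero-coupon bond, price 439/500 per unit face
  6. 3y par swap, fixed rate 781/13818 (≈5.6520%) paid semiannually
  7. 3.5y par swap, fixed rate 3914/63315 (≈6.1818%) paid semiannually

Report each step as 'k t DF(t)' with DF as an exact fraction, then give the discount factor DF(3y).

1 1/2 621/625
2 1 2393/2500
3 3/2 9297/10000
4 2 9249/10000
5 5/2 439/500
6 3 4219/5000
7 7/2 8043/10000
DF(3y) = 4219/5000 ≈ 0.843800

step 1 [0.5y] zero: DF = P = 621/625 ≈ 0.993600
step 2 [1y] swap r/2=107/4877: DF=(1 − 107/4877·(0.993600))/(1+107/4877) = 2393/2500 ≈ 0.957200
step 3 [1.5y] bond c/2=9/800: DF=(1539369/1600000 − 9/800·(0.993600+0.957200))/(1+9/800) = 9297/10000 ≈ 0.929700
step 4 [2y] zero: DF = P = 9249/10000 ≈ 0.924900
step 5 [2.5y] zero: DF = P = 439/500 ≈ 0.878000
step 6 [3y] swap r/2=781/27636: DF=(1 − 781/27636·(0.993600+0.957200+0.929700+0.924900+0.878000))/(1+781/27636) = 4219/5000 ≈ 0.843800
step 7 [3.5y] swap r/2=1957/63315: DF=(1 − 1957/63315·(0.993600+0.957200+0.929700+0.924900+0.878000+0.843800))/(1+1957/63315) = 8043/10000 ≈ 0.804300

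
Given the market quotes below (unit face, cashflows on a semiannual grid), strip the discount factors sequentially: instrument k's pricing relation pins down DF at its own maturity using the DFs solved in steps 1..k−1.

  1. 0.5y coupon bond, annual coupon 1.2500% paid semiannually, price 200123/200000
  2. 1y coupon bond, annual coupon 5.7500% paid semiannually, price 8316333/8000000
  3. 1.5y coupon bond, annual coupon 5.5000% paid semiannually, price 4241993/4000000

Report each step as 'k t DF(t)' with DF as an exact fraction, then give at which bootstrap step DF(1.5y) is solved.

1 1/2 1243/1250
2 1 9827/10000
3 3/2 612/625
DF(1.5y) is solved at step 3

step 1 [0.5y] bond c/2=1/160: DF=(200123/200000 − 1/160·(0))/(1+1/160) = 1243/1250 ≈ 0.994400
step 2 [1y] bond c/2=23/800: DF=(8316333/8000000 − 23/800·(0.994400))/(1+23/800) = 9827/10000 ≈ 0.982700
step 3 [1.5y] bond c/2=11/400: DF=(4241993/4000000 − 11/400·(0.994400+0.982700))/(1+11/400) = 612/625 ≈ 0.979200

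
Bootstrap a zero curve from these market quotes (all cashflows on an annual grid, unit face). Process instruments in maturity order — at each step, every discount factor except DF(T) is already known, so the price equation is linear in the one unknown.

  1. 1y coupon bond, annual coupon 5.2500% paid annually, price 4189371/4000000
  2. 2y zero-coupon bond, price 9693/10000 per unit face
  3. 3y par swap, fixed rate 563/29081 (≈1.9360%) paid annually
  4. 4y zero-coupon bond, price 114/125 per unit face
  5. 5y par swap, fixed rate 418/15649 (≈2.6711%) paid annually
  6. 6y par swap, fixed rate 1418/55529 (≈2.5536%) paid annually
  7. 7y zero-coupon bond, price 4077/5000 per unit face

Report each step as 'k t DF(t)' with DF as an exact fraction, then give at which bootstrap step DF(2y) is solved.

1 1 9951/10000
2 2 9693/10000
3 3 9437/10000
4 4 114/125
5 5 4373/5000
6 6 4291/5000
7 7 4077/5000
DF(2y) is solved at step 2

step 1 [1y] bond c/1=21/400: DF=(4189371/4000000 − 21/400·(0))/(1+21/400) = 9951/10000 ≈ 0.995100
step 2 [2y] zero: DF = P = 9693/10000 ≈ 0.969300
step 3 [3y] swap r/1=563/29081: DF=(1 − 563/29081·(0.995100+0.969300))/(1+563/29081) = 9437/10000 ≈ 0.943700
step 4 [4y] zero: DF = P = 114/125 ≈ 0.912000
step 5 [5y] swap r/1=418/15649: DF=(1 − 418/15649·(0.995100+0.969300+0.943700+0.912000))/(1+418/15649) = 4373/5000 ≈ 0.874600
step 6 [6y] swap r/1=1418/55529: DF=(1 − 1418/55529·(0.995100+0.969300+0.943700+0.912000+0.874600))/(1+1418/55529) = 4291/5000 ≈ 0.858200
step 7 [7y] zero: DF = P = 4077/5000 ≈ 0.815400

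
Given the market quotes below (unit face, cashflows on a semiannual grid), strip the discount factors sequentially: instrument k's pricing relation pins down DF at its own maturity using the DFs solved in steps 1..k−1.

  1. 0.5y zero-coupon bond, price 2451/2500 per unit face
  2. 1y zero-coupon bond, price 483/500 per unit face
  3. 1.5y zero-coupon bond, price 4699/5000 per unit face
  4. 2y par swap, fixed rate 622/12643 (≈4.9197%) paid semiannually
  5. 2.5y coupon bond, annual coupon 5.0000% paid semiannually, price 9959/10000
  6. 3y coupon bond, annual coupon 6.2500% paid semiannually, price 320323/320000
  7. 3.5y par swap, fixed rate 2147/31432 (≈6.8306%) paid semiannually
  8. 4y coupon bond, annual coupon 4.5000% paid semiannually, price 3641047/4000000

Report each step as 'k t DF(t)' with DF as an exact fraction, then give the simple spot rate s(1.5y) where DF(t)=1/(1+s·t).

step 1 [0.5y] zero: DF = P = 2451/2500 ≈ 0.980400
step 2 [1y] zero: DF = P = 483/500 ≈ 0.966000
step 3 [1.5y] zero: DF = P = 4699/5000 ≈ 0.939800
step 4 [2y] swap r/2=311/12643: DF=(1 − 311/12643·(0.980400+0.966000+0.939800))/(1+311/12643) = 9067/10000 ≈ 0.906700
step 5 [2.5y] bond c/2=1/40: DF=(9959/10000 − 1/40·(0.980400+0.966000+0.939800+0.906700))/(1+1/40) = 8791/10000 ≈ 0.879100
step 6 [3y] bond c/2=1/32: DF=(320323/320000 − 1/32·(0.980400+0.966000+0.939800+0.906700+0.879100))/(1+1/32) = 8291/10000 ≈ 0.829100
step 7 [3.5y] swap r/2=2147/62864: DF=(1 − 2147/62864·(0.980400+0.966000+0.939800+0.906700+0.879100+0.829100))/(1+2147/62864) = 7853/10000 ≈ 0.785300
step 8 [4y] bond c/2=9/400: DF=(3641047/4000000 − 9/400·(0.980400+0.966000+0.939800+0.906700+0.879100+0.829100+0.785300))/(1+9/400) = 7519/10000 ≈ 0.751900

1 1/2 2451/2500
2 1 483/500
3 3/2 4699/5000
4 2 9067/10000
5 5/2 8791/10000
6 3 8291/10000
7 7/2 7853/10000
8 4 7519/10000
s(1.5y) = (1/(4699/5000) − 1)/(3/2) = 602/14097 ≈ 4.2704%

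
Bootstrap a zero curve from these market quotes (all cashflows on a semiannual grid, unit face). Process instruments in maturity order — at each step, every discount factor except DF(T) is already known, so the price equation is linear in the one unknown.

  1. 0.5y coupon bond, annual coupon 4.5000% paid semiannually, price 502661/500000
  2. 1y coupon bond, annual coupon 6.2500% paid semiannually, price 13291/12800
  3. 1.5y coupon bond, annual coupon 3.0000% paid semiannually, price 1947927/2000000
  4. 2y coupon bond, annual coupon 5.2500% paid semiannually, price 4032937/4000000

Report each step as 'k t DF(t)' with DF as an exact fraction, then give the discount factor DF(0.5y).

step 1 [0.5y] bond c/2=9/400: DF=(502661/500000 − 9/400·(0))/(1+9/400) = 1229/1250 ≈ 0.983200
step 2 [1y] bond c/2=1/32: DF=(13291/12800 − 1/32·(0.983200))/(1+1/32) = 9771/10000 ≈ 0.977100
step 3 [1.5y] bond c/2=3/200: DF=(1947927/2000000 − 3/200·(0.983200+0.977100))/(1+3/200) = 4653/5000 ≈ 0.930600
step 4 [2y] bond c/2=21/800: DF=(4032937/4000000 − 21/800·(0.983200+0.977100+0.930600))/(1+21/800) = 1817/2000 ≈ 0.908500

1 1/2 1229/1250
2 1 9771/10000
3 3/2 4653/5000
4 2 1817/2000
DF(0.5y) = 1229/1250 ≈ 0.983200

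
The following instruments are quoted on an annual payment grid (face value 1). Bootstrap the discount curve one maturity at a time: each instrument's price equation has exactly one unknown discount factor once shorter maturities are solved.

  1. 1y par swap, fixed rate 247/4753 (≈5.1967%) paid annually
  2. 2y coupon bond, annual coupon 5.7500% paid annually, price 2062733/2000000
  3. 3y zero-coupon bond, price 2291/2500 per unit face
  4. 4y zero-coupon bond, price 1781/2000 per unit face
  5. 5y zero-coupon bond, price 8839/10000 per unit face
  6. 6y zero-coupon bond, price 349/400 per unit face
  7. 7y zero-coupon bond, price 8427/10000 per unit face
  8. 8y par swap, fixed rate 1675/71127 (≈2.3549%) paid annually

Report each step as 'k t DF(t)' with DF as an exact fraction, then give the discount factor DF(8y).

step 1 [1y] swap r/1=247/4753: DF=(1 − 247/4753·(0))/(1+247/4753) = 4753/5000 ≈ 0.950600
step 2 [2y] bond c/1=23/400: DF=(2062733/2000000 − 23/400·(0.950600))/(1+23/400) = 2309/2500 ≈ 0.923600
step 3 [3y] zero: DF = P = 2291/2500 ≈ 0.916400
step 4 [4y] zero: DF = P = 1781/2000 ≈ 0.890500
step 5 [5y] zero: DF = P = 8839/10000 ≈ 0.883900
step 6 [6y] zero: DF = P = 349/400 ≈ 0.872500
step 7 [7y] zero: DF = P = 8427/10000 ≈ 0.842700
step 8 [8y] swap r/1=1675/71127: DF=(1 − 1675/71127·(0.950600+0.923600+0.916400+0.890500+0.883900+0.872500+0.842700))/(1+1675/71127) = 333/400 ≈ 0.832500

1 1 4753/5000
2 2 2309/2500
3 3 2291/2500
4 4 1781/2000
5 5 8839/10000
6 6 349/400
7 7 8427/10000
8 8 333/400
DF(8y) = 333/400 ≈ 0.832500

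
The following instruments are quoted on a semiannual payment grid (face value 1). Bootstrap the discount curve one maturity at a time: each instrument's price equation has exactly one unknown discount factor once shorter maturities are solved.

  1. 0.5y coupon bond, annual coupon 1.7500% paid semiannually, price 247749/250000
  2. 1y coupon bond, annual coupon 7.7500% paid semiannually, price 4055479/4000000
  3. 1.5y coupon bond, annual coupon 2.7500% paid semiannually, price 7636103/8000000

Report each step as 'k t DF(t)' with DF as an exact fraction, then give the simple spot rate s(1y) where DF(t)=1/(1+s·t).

1 1/2 614/625
2 1 4697/5000
3 3/2 1831/2000
s(1y) = (1/(4697/5000) − 1)/(1) = 303/4697 ≈ 6.4509%

step 1 [0.5y] bond c/2=7/800: DF=(247749/250000 − 7/800·(0))/(1+7/800) = 614/625 ≈ 0.982400
step 2 [1y] bond c/2=31/800: DF=(4055479/4000000 − 31/800·(0.982400))/(1+31/800) = 4697/5000 ≈ 0.939400
step 3 [1.5y] bond c/2=11/800: DF=(7636103/8000000 − 11/800·(0.982400+0.939400))/(1+11/800) = 1831/2000 ≈ 0.915500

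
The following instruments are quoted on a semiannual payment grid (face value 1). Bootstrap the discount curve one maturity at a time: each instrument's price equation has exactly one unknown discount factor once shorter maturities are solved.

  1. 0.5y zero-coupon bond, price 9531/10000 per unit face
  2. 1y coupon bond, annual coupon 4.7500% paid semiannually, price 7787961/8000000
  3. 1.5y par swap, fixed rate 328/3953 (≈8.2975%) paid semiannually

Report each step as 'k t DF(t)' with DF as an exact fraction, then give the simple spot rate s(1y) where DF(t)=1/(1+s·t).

1 1/2 9531/10000
2 1 1161/1250
3 3/2 2213/2500
s(1y) = (1/(1161/1250) − 1)/(1) = 89/1161 ≈ 7.6658%

step 1 [0.5y] zero: DF = P = 9531/10000 ≈ 0.953100
step 2 [1y] bond c/2=19/800: DF=(7787961/8000000 − 19/800·(0.953100))/(1+19/800) = 1161/1250 ≈ 0.928800
step 3 [1.5y] swap r/2=164/3953: DF=(1 − 164/3953·(0.953100+0.928800))/(1+164/3953) = 2213/2500 ≈ 0.885200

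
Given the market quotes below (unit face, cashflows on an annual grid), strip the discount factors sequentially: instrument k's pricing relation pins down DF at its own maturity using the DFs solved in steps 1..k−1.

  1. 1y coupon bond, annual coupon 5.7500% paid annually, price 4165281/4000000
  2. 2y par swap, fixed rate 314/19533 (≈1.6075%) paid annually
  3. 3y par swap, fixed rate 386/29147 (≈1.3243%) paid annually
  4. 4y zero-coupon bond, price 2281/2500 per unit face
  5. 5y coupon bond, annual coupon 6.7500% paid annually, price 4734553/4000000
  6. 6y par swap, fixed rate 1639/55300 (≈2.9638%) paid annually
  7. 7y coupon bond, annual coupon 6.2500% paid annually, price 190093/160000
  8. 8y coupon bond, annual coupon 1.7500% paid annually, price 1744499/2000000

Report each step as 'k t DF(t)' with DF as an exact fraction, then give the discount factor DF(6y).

1 1 9847/10000
2 2 4843/5000
3 3 4807/5000
4 4 2281/2500
5 5 2167/2500
6 6 8361/10000
7 7 7929/10000
8 8 1497/2000
DF(6y) = 8361/10000 ≈ 0.836100

step 1 [1y] bond c/1=23/400: DF=(4165281/4000000 − 23/400·(0))/(1+23/400) = 9847/10000 ≈ 0.984700
step 2 [2y] swap r/1=314/19533: DF=(1 − 314/19533·(0.984700))/(1+314/19533) = 4843/5000 ≈ 0.968600
step 3 [3y] swap r/1=386/29147: DF=(1 − 386/29147·(0.984700+0.968600))/(1+386/29147) = 4807/5000 ≈ 0.961400
step 4 [4y] zero: DF = P = 2281/2500 ≈ 0.912400
step 5 [5y] bond c/1=27/400: DF=(4734553/4000000 − 27/400·(0.984700+0.968600+0.961400+0.912400))/(1+27/400) = 2167/2500 ≈ 0.866800
step 6 [6y] swap r/1=1639/55300: DF=(1 − 1639/55300·(0.984700+0.968600+0.961400+0.912400+0.866800))/(1+1639/55300) = 8361/10000 ≈ 0.836100
step 7 [7y] bond c/1=1/16: DF=(190093/160000 − 1/16·(0.984700+0.968600+0.961400+0.912400+0.866800+0.836100))/(1+1/16) = 7929/10000 ≈ 0.792900
step 8 [8y] bond c/1=7/400: DF=(1744499/2000000 − 7/400·(0.984700+0.968600+0.961400+0.912400+0.866800+0.836100+0.792900))/(1+7/400) = 1497/2000 ≈ 0.748500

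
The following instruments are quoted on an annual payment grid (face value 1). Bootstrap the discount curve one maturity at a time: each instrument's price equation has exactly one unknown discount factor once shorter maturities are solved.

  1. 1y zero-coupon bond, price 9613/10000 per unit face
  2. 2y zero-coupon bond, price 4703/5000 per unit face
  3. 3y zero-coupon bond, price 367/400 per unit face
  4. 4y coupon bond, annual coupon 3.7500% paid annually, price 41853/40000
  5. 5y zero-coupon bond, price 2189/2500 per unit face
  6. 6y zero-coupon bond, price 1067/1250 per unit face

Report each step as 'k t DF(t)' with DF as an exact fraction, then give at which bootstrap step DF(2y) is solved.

step 1 [1y] zero: DF = P = 9613/10000 ≈ 0.961300
step 2 [2y] zero: DF = P = 4703/5000 ≈ 0.940600
step 3 [3y] zero: DF = P = 367/400 ≈ 0.917500
step 4 [4y] bond c/1=3/80: DF=(41853/40000 − 3/80·(0.961300+0.940600+0.917500))/(1+3/80) = 4533/5000 ≈ 0.906600
step 5 [5y] zero: DF = P = 2189/2500 ≈ 0.875600
step 6 [6y] zero: DF = P = 1067/1250 ≈ 0.853600

1 1 9613/10000
2 2 4703/5000
3 3 367/400
4 4 4533/5000
5 5 2189/2500
6 6 1067/1250
DF(2y) is solved at step 2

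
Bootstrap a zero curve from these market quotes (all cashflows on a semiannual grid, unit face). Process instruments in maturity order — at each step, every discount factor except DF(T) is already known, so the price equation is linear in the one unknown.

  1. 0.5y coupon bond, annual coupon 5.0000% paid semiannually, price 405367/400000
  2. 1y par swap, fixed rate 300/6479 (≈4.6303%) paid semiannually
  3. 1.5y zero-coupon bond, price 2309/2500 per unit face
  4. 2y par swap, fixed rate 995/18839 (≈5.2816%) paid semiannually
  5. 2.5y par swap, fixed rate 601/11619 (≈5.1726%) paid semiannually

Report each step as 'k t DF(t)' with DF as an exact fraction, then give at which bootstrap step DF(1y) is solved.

1 1/2 9887/10000
2 1 191/200
3 3/2 2309/2500
4 2 1801/2000
5 5/2 4399/5000
DF(1y) is solved at step 2

step 1 [0.5y] bond c/2=1/40: DF=(405367/400000 − 1/40·(0))/(1+1/40) = 9887/10000 ≈ 0.988700
step 2 [1y] swap r/2=150/6479: DF=(1 − 150/6479·(0.988700))/(1+150/6479) = 191/200 ≈ 0.955000
step 3 [1.5y] zero: DF = P = 2309/2500 ≈ 0.923600
step 4 [2y] swap r/2=995/37678: DF=(1 − 995/37678·(0.988700+0.955000+0.923600))/(1+995/37678) = 1801/2000 ≈ 0.900500
step 5 [2.5y] swap r/2=601/23238: DF=(1 − 601/23238·(0.988700+0.955000+0.923600+0.900500))/(1+601/23238) = 4399/5000 ≈ 0.879800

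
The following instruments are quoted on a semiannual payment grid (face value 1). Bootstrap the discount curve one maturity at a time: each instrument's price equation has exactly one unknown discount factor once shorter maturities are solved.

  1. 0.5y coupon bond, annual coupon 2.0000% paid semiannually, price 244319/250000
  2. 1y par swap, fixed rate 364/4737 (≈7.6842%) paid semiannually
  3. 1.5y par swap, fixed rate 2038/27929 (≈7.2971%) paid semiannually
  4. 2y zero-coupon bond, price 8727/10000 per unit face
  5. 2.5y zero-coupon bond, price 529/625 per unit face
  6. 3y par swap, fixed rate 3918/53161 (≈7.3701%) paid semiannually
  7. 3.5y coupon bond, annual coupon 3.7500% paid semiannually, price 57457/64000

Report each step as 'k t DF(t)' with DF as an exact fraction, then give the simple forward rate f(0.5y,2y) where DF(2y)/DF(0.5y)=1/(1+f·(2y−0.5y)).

1 1/2 2419/2500
2 1 1159/1250
3 3/2 8981/10000
4 2 8727/10000
5 5/2 529/625
6 3 8041/10000
7 7/2 3917/5000
f(0.5y,2y) = ((2419/2500)/(8727/10000) − 1)/(3/2) = 1898/26181 ≈ 7.2495%

step 1 [0.5y] bond c/2=1/100: DF=(244319/250000 − 1/100·(0))/(1+1/100) = 2419/2500 ≈ 0.967600
step 2 [1y] swap r/2=182/4737: DF=(1 − 182/4737·(0.967600))/(1+182/4737) = 1159/1250 ≈ 0.927200
step 3 [1.5y] swap r/2=1019/27929: DF=(1 − 1019/27929·(0.967600+0.927200))/(1+1019/27929) = 8981/10000 ≈ 0.898100
step 4 [2y] zero: DF = P = 8727/10000 ≈ 0.872700
step 5 [2.5y] zero: DF = P = 529/625 ≈ 0.846400
step 6 [3y] swap r/2=1959/53161: DF=(1 − 1959/53161·(0.967600+0.927200+0.898100+0.872700+0.846400))/(1+1959/53161) = 8041/10000 ≈ 0.804100
step 7 [3.5y] bond c/2=3/160: DF=(57457/64000 − 3/160·(0.967600+0.927200+0.898100+0.872700+0.846400+0.804100))/(1+3/160) = 3917/5000 ≈ 0.783400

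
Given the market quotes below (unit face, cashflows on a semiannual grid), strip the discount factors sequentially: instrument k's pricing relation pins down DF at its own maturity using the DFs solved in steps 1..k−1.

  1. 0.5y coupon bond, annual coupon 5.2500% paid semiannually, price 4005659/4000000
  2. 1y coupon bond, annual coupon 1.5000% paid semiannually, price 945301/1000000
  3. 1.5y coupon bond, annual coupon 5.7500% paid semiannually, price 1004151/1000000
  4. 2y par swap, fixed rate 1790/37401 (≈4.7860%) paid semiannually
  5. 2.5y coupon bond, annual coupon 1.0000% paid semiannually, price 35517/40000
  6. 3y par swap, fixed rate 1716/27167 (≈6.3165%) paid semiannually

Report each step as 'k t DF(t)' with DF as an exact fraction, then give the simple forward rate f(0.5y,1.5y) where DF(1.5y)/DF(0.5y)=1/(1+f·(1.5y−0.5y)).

step 1 [0.5y] bond c/2=21/800: DF=(4005659/4000000 − 21/800·(0))/(1+21/800) = 4879/5000 ≈ 0.975800
step 2 [1y] bond c/2=3/400: DF=(945301/1000000 − 3/400·(0.975800))/(1+3/400) = 931/1000 ≈ 0.931000
step 3 [1.5y] bond c/2=23/800: DF=(1004151/1000000 − 23/800·(0.975800+0.931000))/(1+23/800) = 2307/2500 ≈ 0.922800
step 4 [2y] swap r/2=895/37401: DF=(1 − 895/37401·(0.975800+0.931000+0.922800))/(1+895/37401) = 1821/2000 ≈ 0.910500
step 5 [2.5y] bond c/2=1/200: DF=(35517/40000 − 1/200·(0.975800+0.931000+0.922800+0.910500))/(1+1/200) = 8649/10000 ≈ 0.864900
step 6 [3y] swap r/2=858/27167: DF=(1 − 858/27167·(0.975800+0.931000+0.922800+0.910500+0.864900))/(1+858/27167) = 2071/2500 ≈ 0.828400

1 1/2 4879/5000
2 1 931/1000
3 3/2 2307/2500
4 2 1821/2000
5 5/2 8649/10000
6 3 2071/2500
f(0.5y,1.5y) = ((4879/5000)/(2307/2500) − 1)/(1) = 265/4614 ≈ 5.7434%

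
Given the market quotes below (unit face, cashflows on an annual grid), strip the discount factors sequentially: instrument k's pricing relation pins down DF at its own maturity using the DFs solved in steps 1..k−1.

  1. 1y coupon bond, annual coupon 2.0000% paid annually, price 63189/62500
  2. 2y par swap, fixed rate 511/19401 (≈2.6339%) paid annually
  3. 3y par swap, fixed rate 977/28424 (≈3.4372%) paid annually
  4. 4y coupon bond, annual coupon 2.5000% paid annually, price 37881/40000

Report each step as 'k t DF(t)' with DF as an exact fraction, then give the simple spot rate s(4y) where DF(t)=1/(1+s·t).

1 1 1239/1250
2 2 9489/10000
3 3 9023/10000
4 4 4273/5000
s(4y) = (1/(4273/5000) − 1)/(4) = 727/17092 ≈ 4.2535%

step 1 [1y] bond c/1=1/50: DF=(63189/62500 − 1/50·(0))/(1+1/50) = 1239/1250 ≈ 0.991200
step 2 [2y] swap r/1=511/19401: DF=(1 − 511/19401·(0.991200))/(1+511/19401) = 9489/10000 ≈ 0.948900
step 3 [3y] swap r/1=977/28424: DF=(1 − 977/28424·(0.991200+0.948900))/(1+977/28424) = 9023/10000 ≈ 0.902300
step 4 [4y] bond c/1=1/40: DF=(37881/40000 − 1/40·(0.991200+0.948900+0.902300))/(1+1/40) = 4273/5000 ≈ 0.854600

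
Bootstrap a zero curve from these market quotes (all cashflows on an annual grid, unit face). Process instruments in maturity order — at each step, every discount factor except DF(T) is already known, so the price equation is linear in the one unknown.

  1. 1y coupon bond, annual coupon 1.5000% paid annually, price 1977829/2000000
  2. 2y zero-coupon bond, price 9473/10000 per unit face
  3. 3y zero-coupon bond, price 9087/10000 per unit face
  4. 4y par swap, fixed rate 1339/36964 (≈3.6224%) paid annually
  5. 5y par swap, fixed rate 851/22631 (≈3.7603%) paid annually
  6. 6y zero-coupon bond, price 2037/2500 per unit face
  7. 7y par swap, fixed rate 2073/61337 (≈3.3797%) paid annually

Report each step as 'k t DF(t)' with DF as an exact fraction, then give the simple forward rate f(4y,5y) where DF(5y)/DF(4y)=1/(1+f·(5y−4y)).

1 1 9743/10000
2 2 9473/10000
3 3 9087/10000
4 4 8661/10000
5 5 4149/5000
6 6 2037/2500
7 7 7927/10000
f(4y,5y) = ((8661/10000)/(4149/5000) − 1)/(1) = 121/2766 ≈ 4.3745%

step 1 [1y] bond c/1=3/200: DF=(1977829/2000000 − 3/200·(0))/(1+3/200) = 9743/10000 ≈ 0.974300
step 2 [2y] zero: DF = P = 9473/10000 ≈ 0.947300
step 3 [3y] zero: DF = P = 9087/10000 ≈ 0.908700
step 4 [4y] swap r/1=1339/36964: DF=(1 − 1339/36964·(0.974300+0.947300+0.908700))/(1+1339/36964) = 8661/10000 ≈ 0.866100
step 5 [5y] swap r/1=851/22631: DF=(1 − 851/22631·(0.974300+0.947300+0.908700+0.866100))/(1+851/22631) = 4149/5000 ≈ 0.829800
step 6 [6y] zero: DF = P = 2037/2500 ≈ 0.814800
step 7 [7y] swap r/1=2073/61337: DF=(1 − 2073/61337·(0.974300+0.947300+0.908700+0.866100+0.829800+0.814800))/(1+2073/61337) = 7927/10000 ≈ 0.792700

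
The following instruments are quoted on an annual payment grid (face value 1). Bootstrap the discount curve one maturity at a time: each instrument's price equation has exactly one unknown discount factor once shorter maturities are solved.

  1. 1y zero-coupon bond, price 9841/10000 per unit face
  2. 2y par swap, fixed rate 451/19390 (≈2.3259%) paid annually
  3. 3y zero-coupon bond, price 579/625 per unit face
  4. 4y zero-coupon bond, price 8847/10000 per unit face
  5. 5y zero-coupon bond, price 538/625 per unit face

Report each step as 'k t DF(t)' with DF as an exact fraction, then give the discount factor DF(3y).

1 1 9841/10000
2 2 9549/10000
3 3 579/625
4 4 8847/10000
5 5 538/625
DF(3y) = 579/625 ≈ 0.926400

step 1 [1y] zero: DF = P = 9841/10000 ≈ 0.984100
step 2 [2y] swap r/1=451/19390: DF=(1 − 451/19390·(0.984100))/(1+451/19390) = 9549/10000 ≈ 0.954900
step 3 [3y] zero: DF = P = 579/625 ≈ 0.926400
step 4 [4y] zero: DF = P = 8847/10000 ≈ 0.884700
step 5 [5y] zero: DF = P = 538/625 ≈ 0.860800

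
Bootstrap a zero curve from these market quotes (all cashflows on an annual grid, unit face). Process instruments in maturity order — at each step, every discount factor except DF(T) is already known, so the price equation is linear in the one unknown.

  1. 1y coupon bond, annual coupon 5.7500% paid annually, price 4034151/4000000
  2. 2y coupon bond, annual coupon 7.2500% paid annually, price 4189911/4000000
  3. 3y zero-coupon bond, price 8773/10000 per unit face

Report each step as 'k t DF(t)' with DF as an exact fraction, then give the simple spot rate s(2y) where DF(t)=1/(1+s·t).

step 1 [1y] bond c/1=23/400: DF=(4034151/4000000 − 23/400·(0))/(1+23/400) = 9537/10000 ≈ 0.953700
step 2 [2y] bond c/1=29/400: DF=(4189911/4000000 − 29/400·(0.953700))/(1+29/400) = 4561/5000 ≈ 0.912200
step 3 [3y] zero: DF = P = 8773/10000 ≈ 0.877300

1 1 9537/10000
2 2 4561/5000
3 3 8773/10000
s(2y) = (1/(4561/5000) − 1)/(2) = 439/9122 ≈ 4.8125%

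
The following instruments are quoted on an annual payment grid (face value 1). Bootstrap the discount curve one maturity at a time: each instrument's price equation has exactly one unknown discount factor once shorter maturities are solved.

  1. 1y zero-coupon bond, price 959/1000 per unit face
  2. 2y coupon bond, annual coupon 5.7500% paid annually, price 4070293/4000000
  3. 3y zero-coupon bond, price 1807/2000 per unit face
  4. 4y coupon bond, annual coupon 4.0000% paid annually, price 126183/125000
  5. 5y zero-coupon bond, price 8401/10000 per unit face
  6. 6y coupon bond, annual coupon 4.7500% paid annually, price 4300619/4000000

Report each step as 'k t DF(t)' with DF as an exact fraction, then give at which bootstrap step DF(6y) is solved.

step 1 [1y] zero: DF = P = 959/1000 ≈ 0.959000
step 2 [2y] bond c/1=23/400: DF=(4070293/4000000 − 23/400·(0.959000))/(1+23/400) = 9101/10000 ≈ 0.910100
step 3 [3y] zero: DF = P = 1807/2000 ≈ 0.903500
step 4 [4y] bond c/1=1/25: DF=(126183/125000 − 1/25·(0.959000+0.910100+0.903500))/(1+1/25) = 108/125 ≈ 0.864000
step 5 [5y] zero: DF = P = 8401/10000 ≈ 0.840100
step 6 [6y] bond c/1=19/400: DF=(4300619/4000000 − 19/400·(0.959000+0.910100+0.903500+0.864000+0.840100))/(1+19/400) = 4117/5000 ≈ 0.823400

1 1 959/1000
2 2 9101/10000
3 3 1807/2000
4 4 108/125
5 5 8401/10000
6 6 4117/5000
DF(6y) is solved at step 6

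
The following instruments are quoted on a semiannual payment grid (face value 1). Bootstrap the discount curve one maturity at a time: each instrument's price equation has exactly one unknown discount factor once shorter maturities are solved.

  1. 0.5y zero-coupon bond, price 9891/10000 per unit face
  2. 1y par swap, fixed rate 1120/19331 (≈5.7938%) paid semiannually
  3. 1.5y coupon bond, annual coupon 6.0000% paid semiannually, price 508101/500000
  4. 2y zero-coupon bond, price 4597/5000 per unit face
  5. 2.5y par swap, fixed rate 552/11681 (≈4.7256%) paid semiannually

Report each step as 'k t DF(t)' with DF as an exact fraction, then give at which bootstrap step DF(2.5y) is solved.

step 1 [0.5y] zero: DF = P = 9891/10000 ≈ 0.989100
step 2 [1y] swap r/2=560/19331: DF=(1 − 560/19331·(0.989100))/(1+560/19331) = 118/125 ≈ 0.944000
step 3 [1.5y] bond c/2=3/100: DF=(508101/500000 − 3/100·(0.989100+0.944000))/(1+3/100) = 9303/10000 ≈ 0.930300
step 4 [2y] zero: DF = P = 4597/5000 ≈ 0.919400
step 5 [2.5y] swap r/2=276/11681: DF=(1 − 276/11681·(0.989100+0.944000+0.930300+0.919400))/(1+276/11681) = 556/625 ≈ 0.889600

1 1/2 9891/10000
2 1 118/125
3 3/2 9303/10000
4 2 4597/5000
5 5/2 556/625
DF(2.5y) is solved at step 5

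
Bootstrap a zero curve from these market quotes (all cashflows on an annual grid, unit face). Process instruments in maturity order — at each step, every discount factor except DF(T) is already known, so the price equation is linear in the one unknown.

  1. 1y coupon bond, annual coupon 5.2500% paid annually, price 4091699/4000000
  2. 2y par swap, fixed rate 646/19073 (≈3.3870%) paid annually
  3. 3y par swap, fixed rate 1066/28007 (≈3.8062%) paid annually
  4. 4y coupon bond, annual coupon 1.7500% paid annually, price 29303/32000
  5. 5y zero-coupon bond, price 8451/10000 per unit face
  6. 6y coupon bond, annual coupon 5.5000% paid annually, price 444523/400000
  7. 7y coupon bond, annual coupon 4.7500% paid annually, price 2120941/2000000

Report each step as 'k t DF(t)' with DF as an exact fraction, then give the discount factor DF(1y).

1 1 9719/10000
2 2 4677/5000
3 3 4467/5000
4 4 4259/5000
5 5 8451/10000
6 6 8189/10000
7 7 7713/10000
DF(1y) = 9719/10000 ≈ 0.971900

step 1 [1y] bond c/1=21/400: DF=(4091699/4000000 − 21/400·(0))/(1+21/400) = 9719/10000 ≈ 0.971900
step 2 [2y] swap r/1=646/19073: DF=(1 − 646/19073·(0.971900))/(1+646/19073) = 4677/5000 ≈ 0.935400
step 3 [3y] swap r/1=1066/28007: DF=(1 − 1066/28007·(0.971900+0.935400))/(1+1066/28007) = 4467/5000 ≈ 0.893400
step 4 [4y] bond c/1=7/400: DF=(29303/32000 − 7/400·(0.971900+0.935400+0.893400))/(1+7/400) = 4259/5000 ≈ 0.851800
step 5 [5y] zero: DF = P = 8451/10000 ≈ 0.845100
step 6 [6y] bond c/1=11/200: DF=(444523/400000 − 11/200·(0.971900+0.935400+0.893400+0.851800+0.845100))/(1+11/200) = 8189/10000 ≈ 0.818900
step 7 [7y] bond c/1=19/400: DF=(2120941/2000000 − 19/400·(0.971900+0.935400+0.893400+0.851800+0.845100+0.818900))/(1+19/400) = 7713/10000 ≈ 0.771300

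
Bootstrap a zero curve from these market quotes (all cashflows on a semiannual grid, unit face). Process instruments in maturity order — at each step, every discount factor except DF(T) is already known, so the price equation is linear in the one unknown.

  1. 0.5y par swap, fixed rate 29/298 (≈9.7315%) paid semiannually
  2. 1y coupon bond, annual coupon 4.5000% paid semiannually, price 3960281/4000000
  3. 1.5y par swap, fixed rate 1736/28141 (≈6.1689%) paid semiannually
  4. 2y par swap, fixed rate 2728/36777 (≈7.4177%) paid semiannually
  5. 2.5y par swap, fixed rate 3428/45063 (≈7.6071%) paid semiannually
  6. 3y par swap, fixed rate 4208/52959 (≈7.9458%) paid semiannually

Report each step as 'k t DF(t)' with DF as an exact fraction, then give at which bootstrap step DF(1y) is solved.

1 1/2 596/625
2 1 9473/10000
3 3/2 2283/2500
4 2 2159/2500
5 5/2 4143/5000
6 3 987/1250
DF(1y) is solved at step 2

step 1 [0.5y] swap r/2=29/596: DF=(1 − 29/596·(0))/(1+29/596) = 596/625 ≈ 0.953600
step 2 [1y] bond c/2=9/400: DF=(3960281/4000000 − 9/400·(0.953600))/(1+9/400) = 9473/10000 ≈ 0.947300
step 3 [1.5y] swap r/2=868/28141: DF=(1 − 868/28141·(0.953600+0.947300))/(1+868/28141) = 2283/2500 ≈ 0.913200
step 4 [2y] swap r/2=1364/36777: DF=(1 − 1364/36777·(0.953600+0.947300+0.913200))/(1+1364/36777) = 2159/2500 ≈ 0.863600
step 5 [2.5y] swap r/2=1714/45063: DF=(1 − 1714/45063·(0.953600+0.947300+0.913200+0.863600))/(1+1714/45063) = 4143/5000 ≈ 0.828600
step 6 [3y] swap r/2=2104/52959: DF=(1 − 2104/52959·(0.953600+0.947300+0.913200+0.863600+0.828600))/(1+2104/52959) = 987/1250 ≈ 0.789600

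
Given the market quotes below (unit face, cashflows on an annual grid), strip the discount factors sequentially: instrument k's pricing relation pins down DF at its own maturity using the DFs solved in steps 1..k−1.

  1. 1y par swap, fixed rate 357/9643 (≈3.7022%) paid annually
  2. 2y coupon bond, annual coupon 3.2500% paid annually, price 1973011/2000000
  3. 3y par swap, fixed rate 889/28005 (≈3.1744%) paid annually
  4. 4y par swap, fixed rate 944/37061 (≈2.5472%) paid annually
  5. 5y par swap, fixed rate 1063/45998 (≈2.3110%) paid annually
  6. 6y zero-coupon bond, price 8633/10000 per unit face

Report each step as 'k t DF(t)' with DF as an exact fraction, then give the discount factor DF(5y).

1 1 9643/10000
2 2 9251/10000
3 3 9111/10000
4 4 566/625
5 5 8937/10000
6 6 8633/10000
DF(5y) = 8937/10000 ≈ 0.893700

step 1 [1y] swap r/1=357/9643: DF=(1 − 357/9643·(0))/(1+357/9643) = 9643/10000 ≈ 0.964300
step 2 [2y] bond c/1=13/400: DF=(1973011/2000000 − 13/400·(0.964300))/(1+13/400) = 9251/10000 ≈ 0.925100
step 3 [3y] swap r/1=889/28005: DF=(1 − 889/28005·(0.964300+0.925100))/(1+889/28005) = 9111/10000 ≈ 0.911100
step 4 [4y] swap r/1=944/37061: DF=(1 − 944/37061·(0.964300+0.925100+0.911100))/(1+944/37061) = 566/625 ≈ 0.905600
step 5 [5y] swap r/1=1063/45998: DF=(1 − 1063/45998·(0.964300+0.925100+0.911100+0.905600))/(1+1063/45998) = 8937/10000 ≈ 0.893700
step 6 [6y] zero: DF = P = 8633/10000 ≈ 0.863300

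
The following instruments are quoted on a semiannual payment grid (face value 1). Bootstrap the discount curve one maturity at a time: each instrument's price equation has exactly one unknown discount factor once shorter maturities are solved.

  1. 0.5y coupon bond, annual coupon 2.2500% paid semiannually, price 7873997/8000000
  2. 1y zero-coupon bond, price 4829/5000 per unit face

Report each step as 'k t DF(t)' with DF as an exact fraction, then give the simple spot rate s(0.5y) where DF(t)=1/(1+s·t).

1 1/2 9733/10000
2 1 4829/5000
s(0.5y) = (1/(9733/10000) − 1)/(1/2) = 534/9733 ≈ 5.4865%

step 1 [0.5y] bond c/2=9/800: DF=(7873997/8000000 − 9/800·(0))/(1+9/800) = 9733/10000 ≈ 0.973300
step 2 [1y] zero: DF = P = 4829/5000 ≈ 0.965800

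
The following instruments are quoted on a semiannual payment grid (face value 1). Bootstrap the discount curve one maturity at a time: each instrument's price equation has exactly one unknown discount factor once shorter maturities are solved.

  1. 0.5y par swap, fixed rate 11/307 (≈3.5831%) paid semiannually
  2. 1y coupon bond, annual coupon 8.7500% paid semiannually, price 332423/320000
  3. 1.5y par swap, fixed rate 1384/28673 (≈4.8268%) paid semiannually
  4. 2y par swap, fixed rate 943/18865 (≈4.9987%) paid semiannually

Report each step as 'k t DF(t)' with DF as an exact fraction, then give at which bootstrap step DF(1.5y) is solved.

1 1/2 614/625
2 1 9541/10000
3 3/2 2327/2500
4 2 9057/10000
DF(1.5y) is solved at step 3

step 1 [0.5y] swap r/2=11/614: DF=(1 − 11/614·(0))/(1+11/614) = 614/625 ≈ 0.982400
step 2 [1y] bond c/2=7/160: DF=(332423/320000 − 7/160·(0.982400))/(1+7/160) = 9541/10000 ≈ 0.954100
step 3 [1.5y] swap r/2=692/28673: DF=(1 − 692/28673·(0.982400+0.954100))/(1+692/28673) = 2327/2500 ≈ 0.930800
step 4 [2y] swap r/2=943/37730: DF=(1 − 943/37730·(0.982400+0.954100+0.930800))/(1+943/37730) = 9057/10000 ≈ 0.905700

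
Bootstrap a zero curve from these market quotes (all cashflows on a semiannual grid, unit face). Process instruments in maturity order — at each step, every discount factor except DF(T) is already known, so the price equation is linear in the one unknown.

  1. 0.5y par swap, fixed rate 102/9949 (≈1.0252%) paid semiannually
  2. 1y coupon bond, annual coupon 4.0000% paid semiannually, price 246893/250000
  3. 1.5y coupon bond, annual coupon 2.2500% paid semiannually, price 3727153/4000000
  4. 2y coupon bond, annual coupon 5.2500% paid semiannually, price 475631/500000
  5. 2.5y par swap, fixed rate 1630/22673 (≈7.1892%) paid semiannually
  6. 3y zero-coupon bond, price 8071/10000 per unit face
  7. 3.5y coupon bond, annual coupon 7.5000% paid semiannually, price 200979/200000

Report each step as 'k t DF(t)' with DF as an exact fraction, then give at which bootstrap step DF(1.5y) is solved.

step 1 [0.5y] swap r/2=51/9949: DF=(1 − 51/9949·(0))/(1+51/9949) = 9949/10000 ≈ 0.994900
step 2 [1y] bond c/2=1/50: DF=(246893/250000 − 1/50·(0.994900))/(1+1/50) = 9487/10000 ≈ 0.948700
step 3 [1.5y] bond c/2=9/800: DF=(3727153/4000000 − 9/800·(0.994900+0.948700))/(1+9/800) = 4499/5000 ≈ 0.899800
step 4 [2y] bond c/2=21/800: DF=(475631/500000 − 21/800·(0.994900+0.948700+0.899800))/(1+21/800) = 4271/5000 ≈ 0.854200
step 5 [2.5y] swap r/2=815/22673: DF=(1 − 815/22673·(0.994900+0.948700+0.899800+0.854200))/(1+815/22673) = 837/1000 ≈ 0.837000
step 6 [3y] zero: DF = P = 8071/10000 ≈ 0.807100
step 7 [3.5y] bond c/2=3/80: DF=(200979/200000 − 3/80·(0.994900+0.948700+0.899800+0.854200+0.837000+0.807100))/(1+3/80) = 1551/2000 ≈ 0.775500

1 1/2 9949/10000
2 1 9487/10000
3 3/2 4499/5000
4 2 4271/5000
5 5/2 837/1000
6 3 8071/10000
7 7/2 1551/2000
DF(1.5y) is solved at step 3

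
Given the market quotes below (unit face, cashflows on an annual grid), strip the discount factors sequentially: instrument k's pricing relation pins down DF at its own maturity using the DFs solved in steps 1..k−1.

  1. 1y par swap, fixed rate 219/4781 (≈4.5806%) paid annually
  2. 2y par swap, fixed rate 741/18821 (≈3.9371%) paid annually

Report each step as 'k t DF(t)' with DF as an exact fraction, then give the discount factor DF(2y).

1 1 4781/5000
2 2 9259/10000
DF(2y) = 9259/10000 ≈ 0.925900

step 1 [1y] swap r/1=219/4781: DF=(1 − 219/4781·(0))/(1+219/4781) = 4781/5000 ≈ 0.956200
step 2 [2y] swap r/1=741/18821: DF=(1 − 741/18821·(0.956200))/(1+741/18821) = 9259/10000 ≈ 0.925900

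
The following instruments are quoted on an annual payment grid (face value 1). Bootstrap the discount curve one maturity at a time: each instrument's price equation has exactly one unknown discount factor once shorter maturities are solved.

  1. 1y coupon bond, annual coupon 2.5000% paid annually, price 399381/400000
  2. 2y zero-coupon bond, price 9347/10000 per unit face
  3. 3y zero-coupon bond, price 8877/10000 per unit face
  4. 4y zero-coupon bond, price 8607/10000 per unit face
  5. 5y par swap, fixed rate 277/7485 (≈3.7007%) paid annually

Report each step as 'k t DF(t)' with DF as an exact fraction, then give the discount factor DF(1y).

1 1 9741/10000
2 2 9347/10000
3 3 8877/10000
4 4 8607/10000
5 5 4169/5000
DF(1y) = 9741/10000 ≈ 0.974100

step 1 [1y] bond c/1=1/40: DF=(399381/400000 − 1/40·(0))/(1+1/40) = 9741/10000 ≈ 0.974100
step 2 [2y] zero: DF = P = 9347/10000 ≈ 0.934700
step 3 [3y] zero: DF = P = 8877/10000 ≈ 0.887700
step 4 [4y] zero: DF = P = 8607/10000 ≈ 0.860700
step 5 [5y] swap r/1=277/7485: DF=(1 − 277/7485·(0.974100+0.934700+0.887700+0.860700))/(1+277/7485) = 4169/5000 ≈ 0.833800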